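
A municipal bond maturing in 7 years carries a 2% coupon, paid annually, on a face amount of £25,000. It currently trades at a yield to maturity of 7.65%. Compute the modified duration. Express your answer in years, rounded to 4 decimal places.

Periodic yield y = 0.0765. First find Macaulay duration:
  t   CF        PV=CF/(1+0.0765)^t    t·PV
  1       500.00       464.4682       464.4682
  2       500.00       431.4614       862.9228
  3       500.00       400.8002     1,202.4005
  4       500.00       372.3179     1,489.2714
  5       500.00       345.8596     1,729.2980
  6       500.00       321.2816     1,927.6894
  7    25,500.00    15,220.9564   106,546.6946
  Σ                 17,557.1451   114,222.7449
P = 17,557.1451; Macaulay duration = 114,222.7449 / 17,557.1451 = 6.50577 years.
Modified duration = D_Mac / (1 + y) = 6.50577 / 1.0765 = 6.04345 years.

6.0434 years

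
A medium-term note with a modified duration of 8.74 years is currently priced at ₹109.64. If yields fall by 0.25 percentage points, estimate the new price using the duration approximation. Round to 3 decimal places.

Duration approximation: ΔP/P ≈ -D_mod · Δy = -8.74 × (-0.0025) = +0.021850.
New price ≈ 109.64 × (1 + 0.021850) = 112.035634.

₹112.036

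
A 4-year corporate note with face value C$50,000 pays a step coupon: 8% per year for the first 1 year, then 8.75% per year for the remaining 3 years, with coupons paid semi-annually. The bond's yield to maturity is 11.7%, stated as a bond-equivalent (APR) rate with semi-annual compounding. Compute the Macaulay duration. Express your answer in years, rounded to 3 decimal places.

Periodic yield y = 0.0585. Discount each cash flow and weight by its period:
  t   CF        PV=CF/(1+0.0585)^t    t·PV
  1     2,000.00     1,889.4662     1,889.4662
  2     2,000.00     1,785.0413     3,570.0826
  3     2,187.50     1,844.4865     5,533.4594
  4     2,187.50     1,742.5474     6,970.1898
  5     2,187.50     1,646.2423     8,231.2114
  6     2,187.50     1,555.2596     9,331.5575
  7     2,187.50     1,469.3052    10,285.1366
  8    52,187.50    33,116.1312   264,929.0493
  Σ                 45,048.4797   310,740.1529
Price P = Σ PV = 45,048.4797.
Macaulay duration = Σ(t·PV) / P = 310,740.1529 / 45,048.4797 = 6.89791 half-year periods.
In years: 6.89791 / 2 = 3.44895 years.

3.449 years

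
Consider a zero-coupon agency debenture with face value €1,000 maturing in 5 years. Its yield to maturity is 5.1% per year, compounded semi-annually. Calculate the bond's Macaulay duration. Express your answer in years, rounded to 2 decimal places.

5.00 years

A zero-coupon bond has a single cash flow at maturity, so its Macaulay duration equals its maturity: 5 years.
(Equivalently: 10 semi-annual periods ÷ 2 = 5 years.)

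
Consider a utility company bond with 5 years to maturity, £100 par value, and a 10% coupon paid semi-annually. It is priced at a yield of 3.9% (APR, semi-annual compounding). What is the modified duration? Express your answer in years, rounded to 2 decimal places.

4.10 years

Periodic yield y = 0.0195. First find Macaulay duration:
  t   CF        PV=CF/(1+0.0195)^t    t·PV
  1         5.00         4.9044         4.9044
  2         5.00         4.8106         9.6211
  3         5.00         4.7185        14.1556
  4         5.00         4.6283        18.5132
  5         5.00         4.5398        22.6989
  6         5.00         4.4529        26.7176
  7         5.00         4.3678        30.5744
  8         5.00         4.2842        34.2738
  9         5.00         4.2023        37.8205
  10      105.00        86.5600       865.5995
  Σ                    127.4687     1,064.8790
P = 127.4687; Macaulay duration = 1,064.8790 / 127.4687 = 8.35404 half-year periods = 4.17702 years.
Modified duration = D_Mac / (1 + y) = 4.17702 / 1.0195 = 4.09713 years.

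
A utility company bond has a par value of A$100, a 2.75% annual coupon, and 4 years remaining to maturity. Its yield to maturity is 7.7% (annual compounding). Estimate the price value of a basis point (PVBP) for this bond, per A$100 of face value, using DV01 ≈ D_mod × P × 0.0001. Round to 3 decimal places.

Periodic yield y = 0.077.
  t   CF        PV=CF/(1+0.077)^t    t·PV
  1         2.75         2.5534         2.5534
  2         2.75         2.3708         4.7417
  3         2.75         2.2013         6.6040
  4       102.75        76.3693       305.4773
  Σ                     83.4949       319.3764
P = 83.4949; D_Mac = 3.82510 yrs; D_mod = 3.55163 yrs.
DV01 ≈ 3.55163 × 83.4949 × 0.0001 = 0.029654.

A$0.030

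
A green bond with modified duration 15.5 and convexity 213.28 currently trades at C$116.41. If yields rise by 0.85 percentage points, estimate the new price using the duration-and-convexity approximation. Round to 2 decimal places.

Duration effect: -D_mod·Δy = -15.5 × (+0.0085) = -0.131750
Convexity effect: ½·C·(Δy)² = 0.5 × 213.28 × (0.0085)² = +0.00770474
ΔP/P ≈ -0.131750 + 0.00770474 = -0.12404526
New price ≈ 116.41 × (1 - 0.12404526) = 101.9698912834.

C$101.97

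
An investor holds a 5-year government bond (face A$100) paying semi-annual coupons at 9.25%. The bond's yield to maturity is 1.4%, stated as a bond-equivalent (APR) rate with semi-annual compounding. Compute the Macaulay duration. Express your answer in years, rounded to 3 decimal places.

4.264 years

Periodic yield y = 0.007. Discount each cash flow and weight by its period:
  t   CF        PV=CF/(1+0.007)^t    t·PV
  1        4.625         4.5929         4.5929
  2        4.625         4.5609         9.1218
  3        4.625         4.5292        13.5877
  4        4.625         4.4977        17.9909
  5        4.625         4.4665        22.3323
  6        4.625         4.4354        26.6125
  7        4.625         4.4046        30.8321
  8        4.625         4.3740        34.9918
  9        4.625         4.3436        39.0921
  10     104.625        97.5755       975.7550
  Σ                    137.7802     1,174.9091
Price P = Σ PV = 137.7802.
Macaulay duration = Σ(t·PV) / P = 1,174.9091 / 137.7802 = 8.52741 half-year periods.
In years: 8.52741 / 2 = 4.26371 years.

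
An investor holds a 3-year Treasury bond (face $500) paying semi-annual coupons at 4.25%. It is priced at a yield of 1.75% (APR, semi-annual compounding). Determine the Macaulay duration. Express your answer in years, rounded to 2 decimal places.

Periodic yield y = 0.00875. Discount each cash flow and weight by its period:
  t   CF        PV=CF/(1+0.00875)^t    t·PV
  1       10.625        10.5328        10.5328
  2       10.625        10.4415        20.8829
  3       10.625        10.3509        31.0527
  4       10.625        10.2611        41.0445
  5       10.625        10.1721        50.8606
  6      510.625       484.6194     2,907.7163
  Σ                    536.3778     3,062.0899
Price P = Σ PV = 536.3778.
Macaulay duration = Σ(t·PV) / P = 3,062.0899 / 536.3778 = 5.70883 half-year periods.
In years: 5.70883 / 2 = 2.85441 years.

2.85 years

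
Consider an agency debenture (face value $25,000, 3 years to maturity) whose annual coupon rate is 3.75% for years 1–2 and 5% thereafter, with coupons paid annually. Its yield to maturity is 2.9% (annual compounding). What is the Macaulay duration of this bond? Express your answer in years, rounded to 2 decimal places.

Periodic yield y = 0.029. Discount each cash flow and weight by its year:
  t   CF        PV=CF/(1+0.029)^t    t·PV
  1       937.50       911.0787       911.0787
  2       937.50       885.4021     1,770.8041
  3    26,250.00    24,092.5730    72,277.7190
  Σ                 25,889.0538    74,959.6018
Price P = Σ PV = 25,889.0538.
Macaulay duration = Σ(t·PV) / P = 74,959.6018 / 25,889.0538 = 2.89542 years.

2.90 years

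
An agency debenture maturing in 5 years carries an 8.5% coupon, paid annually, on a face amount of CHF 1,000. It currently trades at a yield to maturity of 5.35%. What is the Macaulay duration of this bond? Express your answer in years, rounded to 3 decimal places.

4.324 years

Periodic yield y = 0.0535. Discount each cash flow and weight by its year:
  t   CF        PV=CF/(1+0.0535)^t    t·PV
  1        85.00        80.6834        80.6834
  2        85.00        76.5861       153.1722
  3        85.00        72.6968       218.0904
  4        85.00        69.0050       276.0201
  5     1,085.00       836.0977     4,180.4886
  Σ                  1,135.0691     4,908.4547
Price P = Σ PV = 1,135.0691.
Macaulay duration = Σ(t·PV) / P = 4,908.4547 / 1,135.0691 = 4.32437 years.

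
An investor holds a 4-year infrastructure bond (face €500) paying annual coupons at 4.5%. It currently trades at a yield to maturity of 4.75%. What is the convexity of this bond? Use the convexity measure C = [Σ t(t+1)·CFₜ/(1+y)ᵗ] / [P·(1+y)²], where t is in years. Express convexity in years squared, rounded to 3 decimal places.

16.700

With y = 0.0475:
  t   CF        PV=CF/(1+0.0475)^t    t·PV        t(t+1)·PV
  1        22.50        21.4797        21.4797          42.9594
  2        22.50        20.5057        41.0114         123.0342
  3        22.50        19.5758        58.7275         234.9101
  4       522.50       433.9805     1,735.9218       8,679.6090
  Σ                    495.5417     1,857.1404       9,080.5127
P = 495.5417.
Convexity = Σ t(t+1)·PV / [P·(1+y)²] = 9,080.5127 / (495.5417 × 1.097256) = 16.70022.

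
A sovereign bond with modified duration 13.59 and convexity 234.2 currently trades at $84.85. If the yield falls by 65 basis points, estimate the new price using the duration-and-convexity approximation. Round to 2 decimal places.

Duration effect: -D_mod·Δy = -13.59 × (-0.0065) = +0.088335
Convexity effect: ½·C·(Δy)² = 0.5 × 234.2 × (-0.0065)² = +0.004947475
ΔP/P ≈ +0.088335 + 0.004947475 = +0.093282475
New price ≈ 84.85 × (1 + 0.093282475) = 92.76501800375.

$92.77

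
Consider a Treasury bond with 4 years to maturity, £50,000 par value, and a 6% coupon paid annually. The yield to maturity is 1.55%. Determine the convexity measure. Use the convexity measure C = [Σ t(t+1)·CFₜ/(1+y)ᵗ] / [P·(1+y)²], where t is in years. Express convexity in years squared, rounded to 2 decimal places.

17.46

With y = 0.0155:
  t   CF        PV=CF/(1+0.0155)^t    t·PV        t(t+1)·PV
  1     3,000.00     2,954.2097     2,954.2097       5,908.4195
  2     3,000.00     2,909.1184     5,818.2368      17,454.7105
  3     3,000.00     2,864.7153     8,594.1460      34,376.5839
  4    53,000.00    49,837.4897   199,349.9587     996,749.7934
  Σ                 58,565.5332   216,716.5512   1,054,489.5073
P = 58,565.5332.
Convexity = Σ t(t+1)·PV / [P·(1+y)²] = 1,054,489.5073 / (58,565.5332 × 1.031240) = 17.45984.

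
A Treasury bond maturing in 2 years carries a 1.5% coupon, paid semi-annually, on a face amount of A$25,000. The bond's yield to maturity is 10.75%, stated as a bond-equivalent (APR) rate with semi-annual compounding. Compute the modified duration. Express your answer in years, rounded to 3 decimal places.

Periodic yield y = 0.05375. First find Macaulay duration:
  t   CF        PV=CF/(1+0.05375)^t    t·PV
  1       187.50       177.9359       177.9359
  2       187.50       168.8597       337.7195
  3       187.50       160.2465       480.7395
  4    25,187.50    20,428.4169    81,713.6677
  Σ                 20,935.4591    82,710.0626
P = 20,935.4591; Macaulay duration = 82,710.0626 / 20,935.4591 = 3.95072 half-year periods = 1.97536 years.
Modified duration = D_Mac / (1 + y) = 1.97536 / 1.05375 = 1.87460 years.

1.875 years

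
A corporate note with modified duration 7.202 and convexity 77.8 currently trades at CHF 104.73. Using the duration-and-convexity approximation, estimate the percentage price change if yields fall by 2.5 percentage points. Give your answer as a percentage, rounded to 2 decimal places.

+20.44%

Duration effect: -D_mod·Δy = -7.202 × (-0.025) = +0.180050
Convexity effect: ½·C·(Δy)² = 0.5 × 77.8 × (-0.025)² = +0.0243125
ΔP/P ≈ +0.180050 + 0.0243125 = +0.2043625
= +20.43625%.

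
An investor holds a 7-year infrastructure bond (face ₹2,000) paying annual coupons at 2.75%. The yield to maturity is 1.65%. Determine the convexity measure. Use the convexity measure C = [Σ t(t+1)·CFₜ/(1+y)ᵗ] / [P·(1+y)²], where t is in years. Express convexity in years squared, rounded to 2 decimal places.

48.89

With y = 0.0165:
  t   CF        PV=CF/(1+0.0165)^t    t·PV        t(t+1)·PV
  1        55.00        54.1072        54.1072         108.2145
  2        55.00        53.2290       106.4579         319.3737
  3        55.00        52.3649       157.0948         628.3792
  4        55.00        51.5149       206.0597       1,030.2987
  5        55.00        50.6787       253.3937       1,520.3621
  6        55.00        49.8561       299.1367       2,093.9566
  7     2,055.00     1,832.5682    12,827.9774     102,623.8190
  Σ                  2,144.3191    13,904.2274     108,324.4038
P = 2,144.3191.
Convexity = Σ t(t+1)·PV / [P·(1+y)²] = 108,324.4038 / (2,144.3191 × 1.033272) = 48.89024.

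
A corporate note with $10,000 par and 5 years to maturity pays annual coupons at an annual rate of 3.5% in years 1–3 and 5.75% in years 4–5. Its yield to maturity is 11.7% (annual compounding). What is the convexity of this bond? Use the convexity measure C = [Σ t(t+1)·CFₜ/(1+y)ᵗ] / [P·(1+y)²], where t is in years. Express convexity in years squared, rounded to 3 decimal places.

21.439

With y = 0.117:
  t   CF        PV=CF/(1+0.117)^t    t·PV        t(t+1)·PV
  1       350.00       313.3393       313.3393         626.6786
  2       350.00       280.5186       561.0372       1,683.1117
  3       350.00       251.1357       753.4072       3,013.6289
  4       575.00       369.3645     1,477.4580       7,387.2900
  5    10,575.00     6,081.5532    30,407.7660     182,446.5961
  Σ                  7,295.9114    33,513.0078     195,157.3053
P = 7,295.9114.
Convexity = Σ t(t+1)·PV / [P·(1+y)²] = 195,157.3053 / (7,295.9114 × 1.247689) = 21.43872.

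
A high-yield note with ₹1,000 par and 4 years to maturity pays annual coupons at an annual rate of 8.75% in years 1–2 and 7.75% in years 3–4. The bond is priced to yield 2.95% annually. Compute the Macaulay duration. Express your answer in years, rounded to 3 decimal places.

3.590 years

Periodic yield y = 0.0295. Discount each cash flow and weight by its year:
  t   CF        PV=CF/(1+0.0295)^t    t·PV
  1        87.50        84.9927        84.9927
  2        87.50        82.5573       165.1146
  3        77.50        71.0269       213.0806
  4     1,077.50       959.2060     3,836.8239
  Σ                  1,197.7828     4,300.0118
Price P = Σ PV = 1,197.7828.
Macaulay duration = Σ(t·PV) / P = 4,300.0118 / 1,197.7828 = 3.58998 years.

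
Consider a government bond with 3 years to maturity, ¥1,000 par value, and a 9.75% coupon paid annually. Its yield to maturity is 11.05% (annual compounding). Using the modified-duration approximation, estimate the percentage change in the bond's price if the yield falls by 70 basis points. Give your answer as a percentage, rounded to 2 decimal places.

Periodic yield y = 0.1105. Modified duration first:
  t   CF        PV=CF/(1+0.1105)^t    t·PV
  1        97.50        87.7983        87.7983
  2        97.50        79.0619       158.1239
  3     1,097.50       801.3991     2,404.1972
  Σ                    968.2593     2,650.1194
P = 968.2593; D_Mac = 2.73699 yrs; D_mod = 2.73699/(1+0.1105) = 2.46465 yrs.
ΔP/P ≈ -D_mod · Δy = -2.46465 × (-0.007) = +0.017253 = +1.7253%.

+1.73%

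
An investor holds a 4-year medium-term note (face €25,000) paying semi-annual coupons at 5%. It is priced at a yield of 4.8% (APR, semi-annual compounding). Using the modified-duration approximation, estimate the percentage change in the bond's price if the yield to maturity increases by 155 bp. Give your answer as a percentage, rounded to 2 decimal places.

-5.56%

Periodic yield y = 0.024. Modified duration first:
  t   CF        PV=CF/(1+0.024)^t    t·PV
  1       625.00       610.3516       610.3516
  2       625.00       596.0464     1,192.0929
  3       625.00       582.0766     1,746.2298
  4       625.00       568.4342     2,273.7368
  5       625.00       555.1115     2,775.5576
  6       625.00       542.1011     3,252.6065
  7       625.00       529.3956     3,705.7691
  8    25,625.00    21,196.5032   169,572.0256
  Σ                 25,180.0202   185,128.3698
P = 25,180.0202; D_Mac = 7.35219 half-year periods = 3.67610 yrs; D_mod = 3.67610/(1+0.024) = 3.58994 yrs.
ΔP/P ≈ -D_mod · Δy = -3.58994 × (+0.0155) = -0.055644 = -5.5644%.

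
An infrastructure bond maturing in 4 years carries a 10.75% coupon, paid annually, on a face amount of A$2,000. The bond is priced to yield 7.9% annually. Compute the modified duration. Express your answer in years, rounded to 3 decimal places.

Periodic yield y = 0.079. First find Macaulay duration:
  t   CF        PV=CF/(1+0.079)^t    t·PV
  1       215.00       199.2586       199.2586
  2       215.00       184.6697       369.3393
  3       215.00       171.1489       513.4467
  4     2,215.00     1,634.1351     6,536.5403
  Σ                  2,189.2122     7,618.5849
P = 2,189.2122; Macaulay duration = 7,618.5849 / 2,189.2122 = 3.48006 years.
Modified duration = D_Mac / (1 + y) = 3.48006 / 1.079 = 3.22526 years.

3.225 years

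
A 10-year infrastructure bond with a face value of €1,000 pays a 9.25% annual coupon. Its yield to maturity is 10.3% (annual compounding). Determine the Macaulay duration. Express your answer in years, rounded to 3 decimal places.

Periodic yield y = 0.103. Discount each cash flow and weight by its year:
  t   CF        PV=CF/(1+0.103)^t    t·PV
  1        92.50        83.8622        83.8622
  2        92.50        76.0310       152.0620
  3        92.50        68.9311       206.7933
  4        92.50        62.4942       249.9768
  5        92.50        56.6584       283.2919
  6        92.50        51.3675       308.2052
  7        92.50        46.5707       325.9952
  8        92.50        42.2219       337.7751
  9        92.50        38.2791       344.5122
  10    1,092.50       409.8891     4,098.8905
  Σ                    936.3052     6,391.3644
Price P = Σ PV = 936.3052.
Macaulay duration = Σ(t·PV) / P = 6,391.3644 / 936.3052 = 6.82615 years.

6.826 years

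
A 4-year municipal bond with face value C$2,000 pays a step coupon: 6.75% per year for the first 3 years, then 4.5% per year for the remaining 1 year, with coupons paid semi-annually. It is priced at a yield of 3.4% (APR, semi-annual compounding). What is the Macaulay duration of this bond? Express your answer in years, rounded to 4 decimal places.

Periodic yield y = 0.017. Discount each cash flow and weight by its period:
  t   CF        PV=CF/(1+0.017)^t    t·PV
  1        67.50        66.3717        66.3717
  2        67.50        65.2622       130.5244
  3        67.50        64.1713       192.5139
  4        67.50        63.0986       252.3945
  5        67.50        62.0439       310.2194
  6        67.50        61.0068       366.0406
  7        45.00        39.9913       279.9393
  8     2,045.00     1,787.0047    14,296.0374
  Σ                  2,208.9505    15,894.0414
Price P = Σ PV = 2,208.9505.
Macaulay duration = Σ(t·PV) / P = 15,894.0414 / 2,208.9505 = 7.19529 half-year periods.
In years: 7.19529 / 2 = 3.59765 years.

3.5976 years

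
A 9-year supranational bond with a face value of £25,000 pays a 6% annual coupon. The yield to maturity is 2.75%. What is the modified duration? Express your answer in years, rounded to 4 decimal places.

Periodic yield y = 0.0275. First find Macaulay duration:
  t   CF        PV=CF/(1+0.0275)^t    t·PV
  1     1,500.00     1,459.8540     1,459.8540
  2     1,500.00     1,420.7825     2,841.5650
  3     1,500.00     1,382.7567     4,148.2701
  4     1,500.00     1,345.7486     5,382.9944
  5     1,500.00     1,309.7310     6,548.6550
  6     1,500.00     1,274.6774     7,648.0642
  7     1,500.00     1,240.5619     8,683.9334
  8     1,500.00     1,207.3595     9,658.8762
  9    26,500.00    20,759.1420   186,832.2777
  Σ                 31,400.6136   233,204.4901
P = 31,400.6136; Macaulay duration = 233,204.4901 / 31,400.6136 = 7.42675 years.
Modified duration = D_Mac / (1 + y) = 7.42675 / 1.0275 = 7.22798 years.

7.2280 years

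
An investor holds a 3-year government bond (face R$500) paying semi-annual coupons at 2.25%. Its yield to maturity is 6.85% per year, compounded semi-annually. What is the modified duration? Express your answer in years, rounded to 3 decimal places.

2.815 years

Periodic yield y = 0.03425. First find Macaulay duration:
  t   CF        PV=CF/(1+0.03425)^t    t·PV
  1        5.625         5.4387         5.4387
  2        5.625         5.2586        10.5172
  3        5.625         5.0845        15.2534
  4        5.625         4.9161        19.6644
  5        5.625         4.7533        23.7665
  6      505.625       413.1192     2,478.7151
  Σ                    438.5704     2,553.3553
P = 438.5704; Macaulay duration = 2,553.3553 / 438.5704 = 5.82200 half-year periods = 2.91100 years.
Modified duration = D_Mac / (1 + y) = 2.91100 / 1.03425 = 2.81460 years.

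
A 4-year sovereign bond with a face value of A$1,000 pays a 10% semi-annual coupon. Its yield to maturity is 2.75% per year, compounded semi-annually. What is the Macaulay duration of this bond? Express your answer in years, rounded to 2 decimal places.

3.47 years

Periodic yield y = 0.01375. Discount each cash flow and weight by its period:
  t   CF        PV=CF/(1+0.01375)^t    t·PV
  1        50.00        49.3218        49.3218
  2        50.00        48.6528        97.3057
  3        50.00        47.9929       143.9788
  4        50.00        47.3420       189.3680
  5        50.00        46.6999       233.4993
  6        50.00        46.0665       276.3987
  7        50.00        45.4416       318.0914
  8     1,050.00       941.3310     7,530.6480
  Σ                  1,272.8486     8,838.6118
Price P = Σ PV = 1,272.8486.
Macaulay duration = Σ(t·PV) / P = 8,838.6118 / 1,272.8486 = 6.94396 half-year periods.
In years: 6.94396 / 2 = 3.47198 years.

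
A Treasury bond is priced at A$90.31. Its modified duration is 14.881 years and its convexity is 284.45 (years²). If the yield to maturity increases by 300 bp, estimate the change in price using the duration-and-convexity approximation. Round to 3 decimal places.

Duration effect: -D_mod·Δy = -14.881 × (+0.03) = -0.446430
Convexity effect: ½·C·(Δy)² = 0.5 × 284.45 × (0.03)² = +0.1280025
ΔP/P ≈ -0.446430 + 0.1280025 = -0.3184275
ΔP ≈ 90.31 × (-0.3184275) = -28.757187525.

-A$28.757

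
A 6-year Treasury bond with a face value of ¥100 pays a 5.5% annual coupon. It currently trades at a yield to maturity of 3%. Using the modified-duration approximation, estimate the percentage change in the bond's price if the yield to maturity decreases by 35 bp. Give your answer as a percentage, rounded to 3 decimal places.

Periodic yield y = 0.03. Modified duration first:
  t   CF        PV=CF/(1+0.03)^t    t·PV
  1         5.50         5.3398         5.3398
  2         5.50         5.1843        10.3686
  3         5.50         5.0333        15.0998
  4         5.50         4.8867        19.5467
  5         5.50         4.7443        23.7217
  6       105.50        88.3546       530.1275
  Σ                    113.5430       604.2042
P = 113.5430; D_Mac = 5.32137 yrs; D_mod = 5.32137/(1+0.03) = 5.16638 yrs.
ΔP/P ≈ -D_mod · Δy = -5.16638 × (-0.0035) = +0.018082 = +1.8082%.

+1.808%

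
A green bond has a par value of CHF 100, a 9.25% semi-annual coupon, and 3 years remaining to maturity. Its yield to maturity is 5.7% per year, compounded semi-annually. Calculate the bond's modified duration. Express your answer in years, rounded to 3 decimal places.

2.629 years

Periodic yield y = 0.0285. First find Macaulay duration:
  t   CF        PV=CF/(1+0.0285)^t    t·PV
  1        4.625         4.4968         4.4968
  2        4.625         4.3722         8.7445
  3        4.625         4.2511        12.7532
  4        4.625         4.1333        16.5331
  5        4.625         4.0187        20.0937
  6      104.625        88.3913       530.3480
  Σ                    109.6635       592.9694
P = 109.6635; Macaulay duration = 592.9694 / 109.6635 = 5.40717 half-year periods = 2.70359 years.
Modified duration = D_Mac / (1 + y) = 2.70359 / 1.0285 = 2.62867 years.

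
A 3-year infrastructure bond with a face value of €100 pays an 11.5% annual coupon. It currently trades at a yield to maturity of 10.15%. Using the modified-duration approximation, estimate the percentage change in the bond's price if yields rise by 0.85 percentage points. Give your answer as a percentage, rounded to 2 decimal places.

Periodic yield y = 0.1015. Modified duration first:
  t   CF        PV=CF/(1+0.1015)^t    t·PV
  1        11.50        10.4403        10.4403
  2        11.50         9.4783        18.9565
  3       111.50        83.4298       250.2895
  Σ                    103.3484       279.6863
P = 103.3484; D_Mac = 2.70625 yrs; D_mod = 2.70625/(1+0.1015) = 2.45687 yrs.
ΔP/P ≈ -D_mod · Δy = -2.45687 × (+0.0085) = -0.020883 = -2.0883%.

-2.09%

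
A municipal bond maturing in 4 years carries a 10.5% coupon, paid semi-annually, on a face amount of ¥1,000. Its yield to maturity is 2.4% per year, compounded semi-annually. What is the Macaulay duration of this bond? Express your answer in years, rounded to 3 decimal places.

Periodic yield y = 0.012. Discount each cash flow and weight by its period:
  t   CF        PV=CF/(1+0.012)^t    t·PV
  1        52.50        51.8775        51.8775
  2        52.50        51.2623       102.5246
  3        52.50        50.6545       151.9634
  4        52.50        50.0538       200.2153
  5        52.50        49.4603       247.3015
  6        52.50        48.8738       293.2429
  7        52.50        48.2943       338.0600
  8     1,052.50       956.7049     7,653.6393
  Σ                  1,307.1814     9,038.8245
Price P = Σ PV = 1,307.1814.
Macaulay duration = Σ(t·PV) / P = 9,038.8245 / 1,307.1814 = 6.91474 half-year periods.
In years: 6.91474 / 2 = 3.45737 years.

3.457 years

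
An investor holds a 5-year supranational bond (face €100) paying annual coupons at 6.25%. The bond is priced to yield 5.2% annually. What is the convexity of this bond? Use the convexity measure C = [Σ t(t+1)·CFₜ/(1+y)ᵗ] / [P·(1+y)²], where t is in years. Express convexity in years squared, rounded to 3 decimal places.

23.221

With y = 0.052:
  t   CF        PV=CF/(1+0.052)^t    t·PV        t(t+1)·PV
  1         6.25         5.9411         5.9411          11.8821
  2         6.25         5.6474        11.2948          33.8844
  3         6.25         5.3683        16.1048          64.4190
  4         6.25         5.1029        20.4116         102.0580
  5       106.25        82.4613       412.3066       2,473.8394
  Σ                    104.5209       466.0588       2,686.0829
P = 104.5209.
Convexity = Σ t(t+1)·PV / [P·(1+y)²] = 2,686.0829 / (104.5209 × 1.106704) = 23.22120.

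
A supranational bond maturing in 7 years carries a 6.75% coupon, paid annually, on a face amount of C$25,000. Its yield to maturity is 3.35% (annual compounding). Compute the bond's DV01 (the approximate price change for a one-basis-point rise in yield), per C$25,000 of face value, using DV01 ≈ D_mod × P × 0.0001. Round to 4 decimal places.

Periodic yield y = 0.0335.
  t   CF        PV=CF/(1+0.0335)^t    t·PV
  1     1,687.50     1,632.8012     1,632.8012
  2     1,687.50     1,579.8753     3,159.7507
  3     1,687.50     1,528.6651     4,585.9952
  4     1,687.50     1,479.1147     5,916.4589
  5     1,687.50     1,431.1705     7,155.8525
  6     1,687.50     1,384.7804     8,308.6822
  7    26,687.50    21,190.1741   148,331.2189
  Σ                 30,226.5813   179,090.7595
P = 30,226.5813; D_Mac = 5.92494 yrs; D_mod = 5.73289 yrs.
DV01 ≈ 5.73289 × 30,226.5813 × 0.0001 = 17.328569.

C$17.3286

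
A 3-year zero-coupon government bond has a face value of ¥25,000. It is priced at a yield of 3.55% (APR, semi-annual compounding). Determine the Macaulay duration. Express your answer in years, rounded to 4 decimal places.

A zero-coupon bond has a single cash flow at maturity, so its Macaulay duration equals its maturity: 3 years.
(Equivalently: 6 semi-annual periods ÷ 2 = 3 years.)

3.0000 years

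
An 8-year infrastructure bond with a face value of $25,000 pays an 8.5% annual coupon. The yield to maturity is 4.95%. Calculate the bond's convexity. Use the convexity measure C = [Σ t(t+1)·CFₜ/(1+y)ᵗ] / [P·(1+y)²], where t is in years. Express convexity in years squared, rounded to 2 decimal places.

47.28

With y = 0.0495:
  t   CF        PV=CF/(1+0.0495)^t    t·PV        t(t+1)·PV
  1     2,125.00     2,024.7737     2,024.7737       4,049.5474
  2     2,125.00     1,929.2746     3,858.5492      11,575.6477
  3     2,125.00     1,838.2798     5,514.8393      22,059.3571
  4     2,125.00     1,751.5767     7,006.3069      35,031.5343
  5     2,125.00     1,668.9630     8,344.8152      50,068.8913
  6     2,125.00     1,590.2459     9,541.4752      66,790.3266
  7     2,125.00     1,515.2414    10,606.6900      84,853.5196
  8    27,125.00    18,429.3579   147,434.8630   1,326,913.7668
  Σ                 30,747.7130   194,332.3124   1,601,342.5907
P = 30,747.7130.
Convexity = Σ t(t+1)·PV / [P·(1+y)²] = 1,601,342.5907 / (30,747.7130 × 1.101450) = 47.28317.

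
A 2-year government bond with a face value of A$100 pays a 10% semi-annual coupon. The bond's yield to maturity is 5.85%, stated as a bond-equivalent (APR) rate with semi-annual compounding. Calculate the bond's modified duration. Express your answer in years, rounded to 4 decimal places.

Periodic yield y = 0.02925. First find Macaulay duration:
  t   CF        PV=CF/(1+0.02925)^t    t·PV
  1         5.00         4.8579         4.8579
  2         5.00         4.7199         9.4397
  3         5.00         4.5857        13.7572
  4       105.00        93.5634       374.2534
  Σ                    107.7268       402.3082
P = 107.7268; Macaulay duration = 402.3082 / 107.7268 = 3.73452 half-year periods = 1.86726 years.
Modified duration = D_Mac / (1 + y) = 1.86726 / 1.02925 = 1.81420 years.

1.8142 years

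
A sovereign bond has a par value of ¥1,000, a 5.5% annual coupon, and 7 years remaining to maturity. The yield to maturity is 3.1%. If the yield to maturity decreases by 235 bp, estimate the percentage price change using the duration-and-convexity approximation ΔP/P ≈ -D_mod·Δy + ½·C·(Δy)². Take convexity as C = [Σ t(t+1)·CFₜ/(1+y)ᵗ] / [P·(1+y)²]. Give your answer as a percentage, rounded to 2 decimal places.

With y = 0.031:
  t   CF        PV=CF/(1+0.031)^t    t·PV        t(t+1)·PV
  1        55.00        53.3463        53.3463         106.6925
  2        55.00        51.7423       103.4845         310.4535
  3        55.00        50.1865       150.5594         602.2377
  4        55.00        48.6775       194.7099         973.5495
  5        55.00        47.2138       236.0692       1,416.4153
  6        55.00        45.7942       274.7653       1,923.3574
  7     1,055.00       852.0043     5,964.0303      47,712.2426
  Σ                  1,148.9649     6,976.9650      53,044.9485
P = 1,148.9649; D_Mac = 6.07239 yrs; D_mod = 5.88981 yrs; C = 43.43301.
Duration effect: -5.88981 × (-0.0235) = +0.138410
Convexity effect: 0.5 × 43.43301 × (-0.0235)² = +0.0119929
ΔP/P ≈ +0.138410 + 0.0119929 = +0.150403 = +15.0403%.

+15.04%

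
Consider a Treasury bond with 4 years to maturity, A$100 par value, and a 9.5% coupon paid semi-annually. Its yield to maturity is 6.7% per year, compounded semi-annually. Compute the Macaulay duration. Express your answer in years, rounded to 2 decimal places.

Periodic yield y = 0.0335. Discount each cash flow and weight by its period:
  t   CF        PV=CF/(1+0.0335)^t    t·PV
  1         4.75         4.5960         4.5960
  2         4.75         4.4471         8.8941
  3         4.75         4.3029        12.9087
  4         4.75         4.1634        16.6537
  5         4.75         4.0285        20.1424
  6         4.75         3.8979        23.3874
  7         4.75         3.7716        26.4009
  8       104.75        80.4767       643.8136
  Σ                    109.6841       756.7969
Price P = Σ PV = 109.6841.
Macaulay duration = Σ(t·PV) / P = 756.7969 / 109.6841 = 6.89979 half-year periods.
In years: 6.89979 / 2 = 3.44989 years.

3.45 years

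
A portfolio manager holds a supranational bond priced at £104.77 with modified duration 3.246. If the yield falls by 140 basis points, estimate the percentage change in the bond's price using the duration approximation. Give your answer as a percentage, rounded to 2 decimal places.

+4.54%

Duration approximation: ΔP/P ≈ -D_mod · Δy = -3.246 × (-0.014) = +0.045444.
As a percentage: +4.5444%.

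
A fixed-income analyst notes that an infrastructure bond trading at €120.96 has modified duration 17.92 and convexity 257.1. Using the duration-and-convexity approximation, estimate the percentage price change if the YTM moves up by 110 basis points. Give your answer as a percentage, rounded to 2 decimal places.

-18.16%

Duration effect: -D_mod·Δy = -17.92 × (+0.011) = -0.197120
Convexity effect: ½·C·(Δy)² = 0.5 × 257.1 × (0.011)² = +0.01555455
ΔP/P ≈ -0.197120 + 0.01555455 = -0.18156545
= -18.156545%.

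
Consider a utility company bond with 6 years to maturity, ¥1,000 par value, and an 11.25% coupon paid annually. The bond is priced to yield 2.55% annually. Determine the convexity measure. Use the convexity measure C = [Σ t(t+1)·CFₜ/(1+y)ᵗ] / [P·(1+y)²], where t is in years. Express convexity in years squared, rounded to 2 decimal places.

30.42

With y = 0.0255:
  t   CF        PV=CF/(1+0.0255)^t    t·PV        t(t+1)·PV
  1       112.50       109.7026       109.7026         219.4052
  2       112.50       106.9747       213.9495         641.8484
  3       112.50       104.3147       312.9441       1,251.7764
  4       112.50       101.7208       406.8833       2,034.4165
  5       112.50        99.1914       495.9572       2,975.7432
  6     1,112.50       956.5023     5,739.0140      40,173.0978
  Σ                  1,478.4066     7,278.4506      47,296.2874
P = 1,478.4066.
Convexity = Σ t(t+1)·PV / [P·(1+y)²] = 47,296.2874 / (1,478.4066 × 1.051650) = 30.42018.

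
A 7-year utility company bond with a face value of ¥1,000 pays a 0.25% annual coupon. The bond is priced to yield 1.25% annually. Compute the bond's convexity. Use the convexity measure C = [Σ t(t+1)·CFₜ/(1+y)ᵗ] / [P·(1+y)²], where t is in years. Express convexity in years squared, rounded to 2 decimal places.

With y = 0.0125:
  t   CF        PV=CF/(1+0.0125)^t    t·PV        t(t+1)·PV
  1         2.50         2.4691         2.4691           4.9383
  2         2.50         2.4387         4.8773          14.6319
  3         2.50         2.4085         7.2256          28.9025
  4         2.50         2.3788         9.5152          47.5762
  5         2.50         2.3494        11.7472          70.4833
  6         2.50         2.3204        13.9226          97.4584
  7     1,002.50       919.0077     6,433.0540      51,464.4321
  Σ                    933.3727     6,482.8112      51,728.4227
P = 933.3727.
Convexity = Σ t(t+1)·PV / [P·(1+y)²] = 51,728.4227 / (933.3727 × 1.025156) = 54.06100.

54.06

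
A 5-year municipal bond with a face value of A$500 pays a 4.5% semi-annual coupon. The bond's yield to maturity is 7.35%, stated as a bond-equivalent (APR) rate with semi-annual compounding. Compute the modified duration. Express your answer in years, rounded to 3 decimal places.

Periodic yield y = 0.03675. First find Macaulay duration:
  t   CF        PV=CF/(1+0.03675)^t    t·PV
  1        11.25        10.8512        10.8512
  2        11.25        10.4666        20.9331
  3        11.25        10.0956        30.2867
  4        11.25         9.7377        38.9508
  5        11.25         9.3925        46.9626
  6        11.25         9.0596        54.3575
  7        11.25         8.7384        61.1691
  8        11.25         8.4287        67.4295
  9        11.25         8.1299        73.1693
  10      511.25       356.3632     3,563.6323
  Σ                    441.2634     3,967.7421
P = 441.2634; Macaulay duration = 3,967.7421 / 441.2634 = 8.99178 half-year periods = 4.49589 years.
Modified duration = D_Mac / (1 + y) = 4.49589 / 1.03675 = 4.33652 years.

4.337 years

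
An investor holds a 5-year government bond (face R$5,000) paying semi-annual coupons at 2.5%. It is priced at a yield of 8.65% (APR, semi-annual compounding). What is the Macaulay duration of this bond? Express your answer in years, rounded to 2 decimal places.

4.68 years

Periodic yield y = 0.04325. Discount each cash flow and weight by its period:
  t   CF        PV=CF/(1+0.04325)^t    t·PV
  1        62.50        59.9089        59.9089
  2        62.50        57.4253       114.8506
  3        62.50        55.0446       165.1338
  4        62.50        52.7626       211.0505
  5        62.50        50.5753       252.8763
  6        62.50        48.4786       290.8713
  7        62.50        46.4688       325.2815
  8        62.50        44.5423       356.3386
  9        62.50        42.6957       384.2616
  10    5,062.50     3,314.9814    33,149.8145
  Σ                  3,772.8836    35,310.3876
Price P = Σ PV = 3,772.8836.
Macaulay duration = Σ(t·PV) / P = 35,310.3876 / 3,772.8836 = 9.35899 half-year periods.
In years: 9.35899 / 2 = 4.67950 years.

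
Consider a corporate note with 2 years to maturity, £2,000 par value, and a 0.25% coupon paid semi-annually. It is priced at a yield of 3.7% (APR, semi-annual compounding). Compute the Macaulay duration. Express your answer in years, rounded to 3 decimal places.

Periodic yield y = 0.0185. Discount each cash flow and weight by its period:
  t   CF        PV=CF/(1+0.0185)^t    t·PV
  1         2.50         2.4546         2.4546
  2         2.50         2.4100         4.8200
  3         2.50         2.3662         7.0987
  4     2,002.50     1,860.9229     7,443.6918
  Σ                  1,868.1538     7,458.0651
Price P = Σ PV = 1,868.1538.
Macaulay duration = Σ(t·PV) / P = 7,458.0651 / 1,868.1538 = 3.99221 half-year periods.
In years: 3.99221 / 2 = 1.99611 years.

1.996 years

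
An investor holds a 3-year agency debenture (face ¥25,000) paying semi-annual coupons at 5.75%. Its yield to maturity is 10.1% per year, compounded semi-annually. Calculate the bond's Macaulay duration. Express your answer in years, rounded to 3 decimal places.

2.784 years

Periodic yield y = 0.0505. Discount each cash flow and weight by its period:
  t   CF        PV=CF/(1+0.0505)^t    t·PV
  1       718.75       684.1980       684.1980
  2       718.75       651.3070     1,302.6140
  3       718.75       619.9971     1,859.9914
  4       718.75       590.1924     2,360.7697
  5       718.75       561.8205     2,809.1024
  6    25,718.75    19,136.9850   114,821.9100
  Σ                 22,244.5001   123,838.5856
Price P = Σ PV = 22,244.5001.
Macaulay duration = Σ(t·PV) / P = 123,838.5856 / 22,244.5001 = 5.56716 half-year periods.
In years: 5.56716 / 2 = 2.78358 years.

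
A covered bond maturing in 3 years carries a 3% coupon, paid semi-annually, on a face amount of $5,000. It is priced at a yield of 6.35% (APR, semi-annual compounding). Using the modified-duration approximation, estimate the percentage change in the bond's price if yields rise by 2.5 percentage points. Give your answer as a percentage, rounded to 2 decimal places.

-6.99%

Periodic yield y = 0.03175. Modified duration first:
  t   CF        PV=CF/(1+0.03175)^t    t·PV
  1        75.00        72.6920        72.6920
  2        75.00        70.4551       140.9102
  3        75.00        68.2870       204.8609
  4        75.00        66.1856       264.7423
  5        75.00        64.1489       320.7443
  6     5,075.00     4,207.1615    25,242.9689
  Σ                  4,548.9300    26,246.9185
P = 4,548.9300; D_Mac = 5.76991 half-year periods = 2.88496 yrs; D_mod = 2.88496/(1+0.03175) = 2.79618 yrs.
ΔP/P ≈ -D_mod · Δy = -2.79618 × (+0.025) = -0.069904 = -6.9904%.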